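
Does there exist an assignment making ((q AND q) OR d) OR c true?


Search for a satisfying assignment over {c, d, q}.
Try c=T, d=F, q=F: the formula evaluates to T.
A satisfying assignment exists.

Satisfiable.


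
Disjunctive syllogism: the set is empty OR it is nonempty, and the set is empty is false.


Disjunctive syllogism: from (P ∨ Q) and ¬P, infer Q.
One disjunct, 'the set is empty', is ruled out; the other must hold.

it is nonempty


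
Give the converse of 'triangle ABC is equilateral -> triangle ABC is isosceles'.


The converse of (P → Q) is (Q → P). It is not in general equivalent to the original.
Here P = 'triangle ABC is equilateral' and Q = 'triangle ABC is isosceles'.

If triangle ABC is isosceles, then triangle ABC is equilateral.


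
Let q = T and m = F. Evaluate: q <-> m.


Biconditional is true when both operands have the same truth value.
Substitute: q=T, m=F.
T <-> F evaluates to F.

F


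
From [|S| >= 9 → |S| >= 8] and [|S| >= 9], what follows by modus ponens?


Modus ponens: from (P → Q) and P, infer Q.
P = '|S| >= 9' is asserted, and P → Q holds, so Q follows.

|S| >= 8.


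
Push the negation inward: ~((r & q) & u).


De Morgan: the negation of a conjunction is the disjunction of the negations.
Distribute ~ across &, flipping it to |, and negate each literal.

((~r) | (~q)) | (~u)


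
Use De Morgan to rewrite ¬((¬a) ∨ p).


De Morgan: the negation of a disjunction is the conjunction of the negations.
Distribute ¬ across ∨, flipping it to ∧, and negate each literal.

a ∧ (¬p)


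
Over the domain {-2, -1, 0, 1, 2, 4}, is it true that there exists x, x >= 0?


Evaluate the predicate on each element: -2:F, -1:F, 0:T, 1:T, 2:T, 4:T.
Witness x = 0 satisfies the predicate.

T


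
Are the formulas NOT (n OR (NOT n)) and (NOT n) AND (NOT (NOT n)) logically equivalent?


Compare truth tables:
n | φ | ψ
---------
F | F | F
T | F | F
The columns φ and ψ agree on every row.

Yes, they are logically equivalent.


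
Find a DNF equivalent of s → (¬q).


Step 1: Rewrite s → (¬q) as ¬s ∨ (¬q).

(¬s) ∨ (¬q)


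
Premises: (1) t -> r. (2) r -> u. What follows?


Hypothetical syllogism: from (P → Q) and (Q → R), infer (P → R).
Chain the two implications through the shared middle term 'r'.

t -> u


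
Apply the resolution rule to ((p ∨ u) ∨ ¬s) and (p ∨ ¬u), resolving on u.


The clauses contain complementary literals u and ¬u.
Resolution eliminates this pair and disjoins the remaining literals (merging duplicates).

(p ∨ ¬s)


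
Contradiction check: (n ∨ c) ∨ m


Truth table over {c, m, n}:
c | m | n | φ
-------------
F | F | F | F
T | F | F | T
F | T | F | T
T | T | F | T
F | F | T | T
T | F | T | T
F | T | T | T
T | T | T | T
Satisfying assignment at row 2: c=T, m=F, n=F gives T.

No, it is not a contradiction.


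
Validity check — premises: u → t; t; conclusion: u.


This is affirming the consequent (fallacy). There exist truth assignments where the premises are all true but the conclusion is false.

Invalid.


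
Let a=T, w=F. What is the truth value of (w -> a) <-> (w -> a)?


Substitute a=T, w=F:
w -> a = F -> T = T
w -> a = F -> T = T
(w -> a) <-> (w -> a) = T <-> T = T

T


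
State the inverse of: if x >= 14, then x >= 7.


The inverse of (P → Q) is (¬P → ¬Q). It is equivalent to the converse, not to the original.
Here P = 'x >= 14' and Q = 'x >= 7'.

If not (x >= 14), then not (x >= 7).


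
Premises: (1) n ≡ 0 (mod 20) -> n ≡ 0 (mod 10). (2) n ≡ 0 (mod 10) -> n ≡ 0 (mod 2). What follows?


Hypothetical syllogism: from (P → Q) and (Q → R), infer (P → R).
Chain the two implications through the shared middle term 'n ≡ 0 (mod 10)'.

n ≡ 0 (mod 20) -> n ≡ 0 (mod 2)


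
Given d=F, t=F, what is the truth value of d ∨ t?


Disjunction is false only when both operands are false.
Substitute: d=F, t=F.
F ∨ F evaluates to F.

F


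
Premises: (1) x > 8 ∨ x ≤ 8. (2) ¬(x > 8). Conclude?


Disjunctive syllogism: from (P ∨ Q) and ¬P, infer Q.
One disjunct, 'x > 8', is ruled out; the other must hold.

x ≤ 8


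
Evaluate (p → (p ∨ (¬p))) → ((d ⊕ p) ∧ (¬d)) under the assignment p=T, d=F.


Substitute p=T, d=F:
¬p = F
p ∨ (¬p) = T ∨ F = T
p → (p ∨ (¬p)) = T → T = T
d ⊕ p = F ⊕ T = T
¬d = T
(d ⊕ p) ∧ (¬d) = T ∧ T = T
(p → (p ∨ (¬p))) → ((d ⊕ p) ∧ (¬d)) = T → T = T

T


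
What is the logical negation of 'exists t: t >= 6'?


¬(forall x: φ) = exists x: ¬φ, and ¬(exists x: φ) = forall x: ¬φ.
Apply to the existential statement.

forall t: ~(t >= 6)


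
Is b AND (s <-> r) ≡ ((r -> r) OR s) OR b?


Compare truth tables:
b | r | s | φ | ψ
-----------------
F | F | F | F | T
T | F | F | T | T
F | T | F | F | T
T | T | F | F | T
F | F | T | F | T
T | F | T | F | T
F | T | T | F | T
T | T | T | T | T
They differ at row 1 (b=F, r=F, s=F): φ=F but ψ=T.

No, they are not logically equivalent.


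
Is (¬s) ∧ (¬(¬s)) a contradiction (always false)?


Truth table over {s}:
s | φ
-----
F | F
T | F
Every row is false.

Yes, it is a contradiction.


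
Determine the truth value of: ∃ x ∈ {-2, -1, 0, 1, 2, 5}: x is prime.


Evaluate the predicate on each element: -2:F, -1:F, 0:F, 1:F, 2:T, 5:T.
Witness x = 2 satisfies the predicate.

T


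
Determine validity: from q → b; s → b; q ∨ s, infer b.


This matches the form of proof by cases: the conclusion follows in every model of the premises.

Valid.


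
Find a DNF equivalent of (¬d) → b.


Step 1: Rewrite (¬d) → b as ¬(¬d) ∨ b.
Step 2: Eliminate any double negations (¬¬X = X).

d ∨ b


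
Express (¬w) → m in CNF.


Step 1: Rewrite (¬w) → m as ¬(¬w) ∨ m.
Step 2: Eliminate any double negations (¬¬X = X).

w ∨ m


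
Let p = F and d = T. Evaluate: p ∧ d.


Conjunction is true only when both operands are true.
Substitute: p=F, d=T.
F ∧ T evaluates to F.

F


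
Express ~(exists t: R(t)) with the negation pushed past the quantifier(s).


¬(forall x: φ) = exists x: ¬φ, and ¬(exists x: φ) = forall x: ¬φ.
Apply to the existential statement.

forall t: ~(R(t))


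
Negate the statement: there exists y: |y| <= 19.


¬(for all x: φ) = there exists x: ¬φ, and ¬(there exists x: φ) = for all x: ¬φ.
Apply to the existential statement.

for all y: NOT(|y| <= 19)


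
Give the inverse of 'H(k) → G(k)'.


The inverse of (P → Q) is (¬P → ¬Q). It is equivalent to the converse, not to the original.
Here P = 'H(k)' and Q = 'G(k)'.

If not (H(k)), then not (G(k)).


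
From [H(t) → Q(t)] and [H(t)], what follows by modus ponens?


Modus ponens: from (P → Q) and P, infer Q.
P = 'H(t)' is asserted, and P → Q holds, so Q follows.

Q(t).


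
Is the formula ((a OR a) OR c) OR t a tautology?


Build the truth table over {a, c, t}:
a | c | t | φ
-------------
F | F | F | F
T | F | F | T
F | T | F | T
T | T | F | T
F | F | T | T
T | F | T | T
F | T | T | T
T | T | T | T
Counterexample at row 1: with a=F, c=F, t=F, the formula is F.

No, it is not a tautology.


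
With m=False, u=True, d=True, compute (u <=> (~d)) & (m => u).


Substitute m=False, u=True, d=True:
~d = False
u <=> (~d) = True <=> False = False
m => u = False => True = True
(u <=> (~d)) & (m => u) = False & True = False

False


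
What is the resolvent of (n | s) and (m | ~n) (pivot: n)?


The clauses contain complementary literals n and ~n.
Resolution eliminates this pair and disjoins the remaining literals (merging duplicates).

(s | m)


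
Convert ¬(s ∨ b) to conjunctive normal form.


Step 1: Apply De Morgan: ¬(s ∨ b) = ¬s ∧ ¬b.

(¬s) ∧ (¬b)


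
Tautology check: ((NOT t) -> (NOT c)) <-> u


Build the truth table over {c, t, u}:
c | t | u | φ
-------------
F | F | F | F
T | F | F | T
F | T | F | F
T | T | F | F
F | F | T | T
T | F | T | F
F | T | T | T
T | T | T | T
Counterexample at row 1: with c=F, t=F, u=F, the formula is F.

No, it is not a tautology.


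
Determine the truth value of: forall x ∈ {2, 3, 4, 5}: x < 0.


Evaluate the predicate on each element: 2:False, 3:False, 4:False, 5:False.
Counterexample x = 2 fails the predicate.

False


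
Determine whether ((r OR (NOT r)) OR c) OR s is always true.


Build the truth table over {c, r, s}:
c | r | s | φ
-------------
F | F | F | T
T | F | F | T
F | T | F | T
T | T | F | T
F | F | T | T
T | F | T | T
F | T | T | T
T | T | T | T
Every row evaluates to true.

Yes, it is a tautology.


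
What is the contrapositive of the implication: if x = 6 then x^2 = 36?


The contrapositive of (P → Q) is (¬Q → ¬P); it is logically equivalent to the original.
Here P = 'x = 6' and Q = 'x^2 = 36'.

If not (x^2 = 36), then not (x = 6).


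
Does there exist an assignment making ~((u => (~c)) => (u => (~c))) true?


Check all 4 assignments over {c, u}:
c | u | φ
---------
False | False | False
True | False | False
False | True | False
True | True | False
No assignment makes the formula true.

Unsatisfiable.


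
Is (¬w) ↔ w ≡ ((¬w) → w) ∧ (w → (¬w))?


Compare truth tables:
w | φ | ψ
---------
F | F | F
T | F | F
The columns φ and ψ agree on every row.

Yes, they are logically equivalent.


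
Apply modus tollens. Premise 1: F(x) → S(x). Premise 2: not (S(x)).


Modus tollens: from (P → Q) and ¬Q, infer ¬P.
Q = 'S(x)' is denied; since P → Q, P must also fail.

Not (F(x)).


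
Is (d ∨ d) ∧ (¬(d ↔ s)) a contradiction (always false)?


Truth table over {d, s}:
d | s | φ
---------
F | F | F
T | F | T
F | T | F
T | T | F
Satisfying assignment at row 2: d=T, s=F gives T.

No, it is not a contradiction.


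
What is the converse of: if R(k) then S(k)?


The converse of (P → Q) is (Q → P). It is not in general equivalent to the original.
Here P = 'R(k)' and Q = 'S(k)'.

If S(k), then R(k).


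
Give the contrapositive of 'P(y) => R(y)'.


The contrapositive of (P → Q) is (¬Q → ¬P); it is logically equivalent to the original.
Here P = 'P(y)' and Q = 'R(y)'.

If not (R(y)), then not (P(y)).


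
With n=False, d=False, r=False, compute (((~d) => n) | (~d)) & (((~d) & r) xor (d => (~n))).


Substitute n=False, d=False, r=False:
~d = True
(~d) => n = True => False = False
~d = True
((~d) => n) | (~d) = False | True = True
~d = True
(~d) & r = True & False = False
~n = True
d => (~n) = False => True = True
((~d) & r) xor (d => (~n)) = False xor True = True
(((~d) => n) | (~d)) & (((~d) & r) xor (d => (~n))) = True & True = True

True


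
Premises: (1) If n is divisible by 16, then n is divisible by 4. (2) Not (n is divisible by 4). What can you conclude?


Modus tollens: from (P → Q) and ¬Q, infer ¬P.
Q = 'n is divisible by 4' is denied; since P → Q, P must also fail.

Not (n is divisible by 16).


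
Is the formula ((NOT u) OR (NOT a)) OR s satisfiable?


Search for a satisfying assignment over {a, s, u}.
Try a=F, s=F, u=F: the formula evaluates to T.
A satisfying assignment exists.

Satisfiable.


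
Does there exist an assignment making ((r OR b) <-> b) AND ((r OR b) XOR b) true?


Check all 4 assignments over {b, r}:
b | r | φ
---------
F | F | F
T | F | F
F | T | F
T | T | F
No assignment makes the formula true.

Unsatisfiable.


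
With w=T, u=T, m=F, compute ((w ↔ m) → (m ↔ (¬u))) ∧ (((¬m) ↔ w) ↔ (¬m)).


Substitute w=T, u=T, m=F:
w ↔ m = T ↔ F = F
¬u = F
m ↔ (¬u) = F ↔ F = T
(w ↔ m) → (m ↔ (¬u)) = F → T = T
¬m = T
(¬m) ↔ w = T ↔ T = T
¬m = T
((¬m) ↔ w) ↔ (¬m) = T ↔ T = T
((w ↔ m) → (m ↔ (¬u))) ∧ (((¬m) ↔ w) ↔ (¬m)) = T ∧ T = T

T


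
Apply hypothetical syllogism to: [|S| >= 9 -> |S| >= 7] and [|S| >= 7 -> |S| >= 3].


Hypothetical syllogism: from (P → Q) and (Q → R), infer (P → R).
Chain the two implications through the shared middle term '|S| >= 7'.

|S| >= 9 -> |S| >= 3


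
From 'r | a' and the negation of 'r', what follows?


Disjunctive syllogism: from (P ∨ Q) and ¬P, infer Q.
One disjunct, 'r', is ruled out; the other must hold.

a


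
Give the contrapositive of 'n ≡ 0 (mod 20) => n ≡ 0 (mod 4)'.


The contrapositive of (P → Q) is (¬Q → ¬P); it is logically equivalent to the original.
Here P = 'n ≡ 0 (mod 20)' and Q = 'n ≡ 0 (mod 4)'.

If not (n ≡ 0 (mod 4)), then not (n ≡ 0 (mod 20)).


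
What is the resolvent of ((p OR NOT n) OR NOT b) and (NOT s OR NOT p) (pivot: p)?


The clauses contain complementary literals p and NOTp.
Resolution eliminates this pair and disjoins the remaining literals (merging duplicates).

((NOT b OR NOT n) OR NOT s)


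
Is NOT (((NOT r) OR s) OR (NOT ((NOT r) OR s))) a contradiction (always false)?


Truth table over {r, s}:
r | s | φ
---------
F | F | F
T | F | F
F | T | F
T | T | F
Every row is false.

Yes, it is a contradiction.


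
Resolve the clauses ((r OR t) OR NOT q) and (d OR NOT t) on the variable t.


The clauses contain complementary literals t and NOTt.
Resolution eliminates this pair and disjoins the remaining literals (merging duplicates).

((r OR NOT q) OR d)


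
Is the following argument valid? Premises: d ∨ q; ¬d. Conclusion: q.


This matches the form of disjunctive syllogism: the conclusion follows in every model of the premises.

Valid.


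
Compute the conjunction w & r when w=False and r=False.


Conjunction is true only when both operands are true.
Substitute: w=False, r=False.
False & False evaluates to False.

False


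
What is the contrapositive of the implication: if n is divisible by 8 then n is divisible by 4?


The contrapositive of (P → Q) is (¬Q → ¬P); it is logically equivalent to the original.
Here P = 'n is divisible by 8' and Q = 'n is divisible by 4'.

If not (n is divisible by 4), then not (n is divisible by 8).


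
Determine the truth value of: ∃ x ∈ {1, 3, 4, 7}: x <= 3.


Evaluate the predicate on each element: 1:T, 3:T, 4:F, 7:F.
Witness x = 1 satisfies the predicate.

T


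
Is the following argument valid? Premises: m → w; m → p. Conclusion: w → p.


This is (no valid rule). There exist truth assignments where the premises are all true but the conclusion is false.

Invalid.


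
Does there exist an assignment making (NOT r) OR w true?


Search for a satisfying assignment over {r, w}.
Try r=F, w=F: the formula evaluates to T.
A satisfying assignment exists.

Satisfiable.


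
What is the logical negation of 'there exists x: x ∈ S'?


¬(for all x: φ) = there exists x: ¬φ, and ¬(there exists x: φ) = for all x: ¬φ.
Apply to the existential statement.

for all x: NOT(x ∈ S)


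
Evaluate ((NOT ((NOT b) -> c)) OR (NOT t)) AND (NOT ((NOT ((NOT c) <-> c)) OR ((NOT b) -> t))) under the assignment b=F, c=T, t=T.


Substitute b=F, c=T, t=T:
… (earlier sub-steps elided)
NOT t = F
(NOT ((NOT b) -> c)) OR (NOT t) = F OR F = F
NOT c = F
(NOT c) <-> c = F <-> T = F
NOT ((NOT c) <-> c) = T
NOT b = T
(NOT b) -> t = T -> T = T
(NOT ((NOT c) <-> c)) OR ((NOT b) -> t) = T OR T = T
NOT ((NOT ((NOT c) <-> c)) OR ((NOT b) -> t)) = F
((NOT ((NOT b) -> c)) OR (NOT t)) AND (NOT ((NOT ((NOT c) <-> c)) OR ((NOT b) -> t))) = F AND F = F

F


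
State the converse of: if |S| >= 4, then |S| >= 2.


The converse of (P → Q) is (Q → P). It is not in general equivalent to the original.
Here P = '|S| >= 4' and Q = '|S| >= 2'.

If |S| >= 2, then |S| >= 4.


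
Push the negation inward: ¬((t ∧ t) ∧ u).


De Morgan: the negation of a conjunction is the disjunction of the negations.
Distribute ¬ across ∧, flipping it to ∨, and negate each literal.

((¬t) ∨ (¬t)) ∨ (¬u)


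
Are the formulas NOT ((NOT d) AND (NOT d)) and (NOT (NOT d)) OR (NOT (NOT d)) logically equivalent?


Compare truth tables:
d | φ | ψ
---------
F | F | F
T | T | T
The columns φ and ψ agree on every row.

Yes, they are logically equivalent.


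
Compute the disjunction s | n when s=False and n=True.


Disjunction is false only when both operands are false.
Substitute: s=False, n=True.
False | True evaluates to True.

True


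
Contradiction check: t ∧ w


Truth table over {t, w}:
t | w | φ
---------
F | F | F
T | F | F
F | T | F
T | T | T
Satisfying assignment at row 4: t=T, w=T gives T.

No, it is not a contradiction.


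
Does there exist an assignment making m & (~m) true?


Check all 2 assignments over {m}:
m | φ
-----
False | False
True | False
No assignment makes the formula true.

Unsatisfiable.


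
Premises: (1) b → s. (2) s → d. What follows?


Hypothetical syllogism: from (P → Q) and (Q → R), infer (P → R).
Chain the two implications through the shared middle term 's'.

b → d


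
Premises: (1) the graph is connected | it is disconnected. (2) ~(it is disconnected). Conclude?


Disjunctive syllogism: from (P ∨ Q) and ¬P, infer Q.
One disjunct, 'it is disconnected', is ruled out; the other must hold.

the graph is connected


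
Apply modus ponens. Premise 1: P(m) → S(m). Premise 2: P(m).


Modus ponens: from (P → Q) and P, infer Q.
P = 'P(m)' is asserted, and P → Q holds, so Q follows.

S(m).


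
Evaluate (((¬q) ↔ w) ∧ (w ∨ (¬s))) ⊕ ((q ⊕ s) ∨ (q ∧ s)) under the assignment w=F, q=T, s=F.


Substitute w=F, q=T, s=F:
¬q = F
(¬q) ↔ w = F ↔ F = T
¬s = T
w ∨ (¬s) = F ∨ T = T
((¬q) ↔ w) ∧ (w ∨ (¬s)) = T ∧ T = T
q ⊕ s = T ⊕ F = T
q ∧ s = T ∧ F = F
(q ⊕ s) ∨ (q ∧ s) = T ∨ F = T
(((¬q) ↔ w) ∧ (w ∨ (¬s))) ⊕ ((q ⊕ s) ∨ (q ∧ s)) = T ⊕ T = F

F


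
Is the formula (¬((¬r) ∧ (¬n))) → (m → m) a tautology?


Build the truth table over {m, n, r}:
m | n | r | φ
-------------
F | F | F | T
T | F | F | T
F | T | F | T
T | T | F | T
F | F | T | T
T | F | T | T
F | T | T | T
T | T | T | T
Every row evaluates to true.

Yes, it is a tautology.


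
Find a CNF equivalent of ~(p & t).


Step 1: Apply De Morgan: ¬(p ∧ t) = ¬p ∨ ¬t.

(~p) | (~t)


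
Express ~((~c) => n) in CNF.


Step 1: Rewrite (¬c) → n as ¬(¬c) ∨ n.
Step 2: Negate: ¬(¬(¬c) ∨ n) = (¬c) ∧ ¬n (De Morgan + double negation).

(~c) & (~n)


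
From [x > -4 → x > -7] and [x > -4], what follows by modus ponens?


Modus ponens: from (P → Q) and P, infer Q.
P = 'x > -4' is asserted, and P → Q holds, so Q follows.

x > -7.


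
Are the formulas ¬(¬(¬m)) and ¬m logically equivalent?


Compare truth tables:
m | φ | ψ
---------
F | T | T
T | F | F
The columns φ and ψ agree on every row.

Yes, they are logically equivalent.


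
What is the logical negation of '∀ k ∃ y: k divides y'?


Negation flips each quantifier (∀↔∃) and negates the inner predicate.
¬(∀ k ∃ y: φ) = ∃ k ∀ y: ¬φ.

∃ k ∀ y: ¬(k divides y)


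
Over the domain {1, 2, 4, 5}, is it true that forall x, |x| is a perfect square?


Evaluate the predicate on each element: 1:True, 2:False, 4:True, 5:False.
Counterexample x = 2 fails the predicate.

False


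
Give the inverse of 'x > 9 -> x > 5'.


The inverse of (P → Q) is (¬P → ¬Q). It is equivalent to the converse, not to the original.
Here P = 'x > 9' and Q = 'x > 5'.

If not (x > 9), then not (x > 5).


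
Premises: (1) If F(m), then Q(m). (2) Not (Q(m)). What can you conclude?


Modus tollens: from (P → Q) and ¬Q, infer ¬P.
Q = 'Q(m)' is denied; since P → Q, P must also fail.

Not (F(m)).


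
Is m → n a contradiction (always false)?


Truth table over {m, n}:
m | n | φ
---------
F | F | T
T | F | F
F | T | T
T | T | T
Satisfying assignment at row 1: m=F, n=F gives T.

No, it is not a contradiction.


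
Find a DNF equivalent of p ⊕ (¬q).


Step 1: p ⊕ (¬q) is true exactly when they disagree: (p ∧ ¬(¬q)) ∨ (¬p ∧ (¬q)).
Step 2: Eliminate any double negations (¬¬X = X).

(p ∧ q) ∨ ((¬p) ∧ (¬q))


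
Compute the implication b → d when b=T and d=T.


Implication is false only when antecedent is true and consequent is false.
Substitute: b=T, d=T.
T → T evaluates to T.

T


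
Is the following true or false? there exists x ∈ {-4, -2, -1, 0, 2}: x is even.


Evaluate the predicate on each element: -4:T, -2:T, -1:F, 0:T, 2:T.
Witness x = -4 satisfies the predicate.

T


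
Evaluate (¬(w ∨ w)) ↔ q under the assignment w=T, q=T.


Substitute w=T, q=T:
w ∨ w = T ∨ T = T
¬(w ∨ w) = F
(¬(w ∨ w)) ↔ q = F ↔ T = F

F


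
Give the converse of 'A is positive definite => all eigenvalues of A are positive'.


The converse of (P → Q) is (Q → P). It is not in general equivalent to the original.
Here P = 'A is positive definite' and Q = 'all eigenvalues of A are positive'.

If all eigenvalues of A are positive, then A is positive definite.


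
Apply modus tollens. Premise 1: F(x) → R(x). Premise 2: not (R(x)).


Modus tollens: from (P → Q) and ¬Q, infer ¬P.
Q = 'R(x)' is denied; since P → Q, P must also fail.

Not (F(x)).


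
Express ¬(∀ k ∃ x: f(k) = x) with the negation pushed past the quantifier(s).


Negation flips each quantifier (∀↔∃) and negates the inner predicate.
¬(∀ k ∃ x: φ) = ∃ k ∀ x: ¬φ.

∃ k ∀ x: ¬(f(k) = x)


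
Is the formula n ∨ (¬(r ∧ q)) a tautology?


Build the truth table over {n, q, r}:
n | q | r | φ
-------------
F | F | F | T
T | F | F | T
F | T | F | T
T | T | F | T
F | F | T | T
T | F | T | T
F | T | T | F
T | T | T | T
Counterexample at row 7: with n=F, q=T, r=T, the formula is F.

No, it is not a tautology.


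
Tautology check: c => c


Build the truth table over {c}:
c | φ
-----
False | True
True | True
Every row evaluates to true.

Yes, it is a tautology.


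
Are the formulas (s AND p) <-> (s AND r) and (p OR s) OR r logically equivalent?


Compare truth tables:
p | r | s | φ | ψ
-----------------
F | F | F | T | F
T | F | F | T | T
F | T | F | T | T
T | T | F | T | T
F | F | T | T | T
T | F | T | F | T
F | T | T | F | T
T | T | T | T | T
They differ at row 1 (p=F, r=F, s=F): φ=T but ψ=F.

No, they are not logically equivalent.


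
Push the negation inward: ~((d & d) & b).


De Morgan: the negation of a conjunction is the disjunction of the negations.
Distribute ~ across &, flipping it to |, and negate each literal.

((~d) | (~d)) | (~b)


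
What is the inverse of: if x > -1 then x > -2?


The inverse of (P → Q) is (¬P → ¬Q). It is equivalent to the converse, not to the original.
Here P = 'x > -1' and Q = 'x > -2'.

If not (x > -1), then not (x > -2).


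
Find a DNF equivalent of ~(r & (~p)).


Step 1: Apply De Morgan: ¬(r ∧ (¬p)) = ¬r ∨ ¬(¬p).
Step 2: Eliminate any double negations (¬¬X = X).

(~r) | p


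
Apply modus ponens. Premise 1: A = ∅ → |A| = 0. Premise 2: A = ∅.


Modus ponens: from (P → Q) and P, infer Q.
P = 'A = ∅' is asserted, and P → Q holds, so Q follows.

|A| = 0.


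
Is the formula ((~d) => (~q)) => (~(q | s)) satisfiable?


Search for a satisfying assignment over {d, q, s}.
Try d=False, q=False, s=False: the formula evaluates to True.
A satisfying assignment exists.

Satisfiable.


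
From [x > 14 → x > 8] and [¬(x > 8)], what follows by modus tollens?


Modus tollens: from (P → Q) and ¬Q, infer ¬P.
Q = 'x > 8' is denied; since P → Q, P must also fail.

Not (x > 14).


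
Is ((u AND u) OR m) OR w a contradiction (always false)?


Truth table over {m, u, w}:
m | u | w | φ
-------------
F | F | F | F
T | F | F | T
F | T | F | T
T | T | F | T
F | F | T | T
T | F | T | T
F | T | T | T
T | T | T | T
Satisfying assignment at row 2: m=T, u=F, w=F gives T.

No, it is not a contradiction.


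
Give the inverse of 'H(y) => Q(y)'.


The inverse of (P → Q) is (¬P → ¬Q). It is equivalent to the converse, not to the original.
Here P = 'H(y)' and Q = 'Q(y)'.

If not (H(y)), then not (Q(y)).


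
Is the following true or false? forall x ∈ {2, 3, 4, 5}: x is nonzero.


Evaluate the predicate on each element: 2:True, 3:True, 4:True, 5:True.
Every element satisfies the predicate.

True


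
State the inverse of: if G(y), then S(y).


The inverse of (P → Q) is (¬P → ¬Q). It is equivalent to the converse, not to the original.
Here P = 'G(y)' and Q = 'S(y)'.

If not (G(y)), then not (S(y)).


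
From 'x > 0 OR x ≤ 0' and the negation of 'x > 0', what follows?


Disjunctive syllogism: from (P ∨ Q) and ¬P, infer Q.
One disjunct, 'x > 0', is ruled out; the other must hold.

x ≤ 0


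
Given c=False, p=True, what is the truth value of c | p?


Disjunction is false only when both operands are false.
Substitute: c=False, p=True.
False | True evaluates to True.

True


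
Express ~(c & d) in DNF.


Step 1: Apply De Morgan: ¬(c ∧ d) = ¬c ∨ ¬d.

(~c) | (~d)


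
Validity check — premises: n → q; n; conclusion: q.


This matches the form of modus ponens: the conclusion follows in every model of the premises.

Valid.


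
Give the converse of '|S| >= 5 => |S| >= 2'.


The converse of (P → Q) is (Q → P). It is not in general equivalent to the original.
Here P = '|S| >= 5' and Q = '|S| >= 2'.

If |S| >= 2, then |S| >= 5.


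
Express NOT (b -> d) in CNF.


Step 1: Rewrite b → d as ¬b ∨ d.
Step 2: Negate: ¬(¬b ∨ d) = b ∧ ¬d (De Morgan + double negation).

b AND (NOT d)


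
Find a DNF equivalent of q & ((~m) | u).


Step 1: Distribute ∧ over ∨: q ∧ ((¬m) ∨ u) = (q ∧ (¬m)) ∨ (q ∧ u).

(q & (~m)) | (q & u)


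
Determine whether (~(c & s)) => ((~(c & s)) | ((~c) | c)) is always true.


Build the truth table over {c, s}:
c | s | φ
---------
False | False | True
True | False | True
False | True | True
True | True | True
Every row evaluates to true.

Yes, it is a tautology.


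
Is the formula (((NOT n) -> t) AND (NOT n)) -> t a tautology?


Build the truth table over {n, t}:
n | t | φ
---------
F | F | T
T | F | T
F | T | T
T | T | T
Every row evaluates to true.

Yes, it is a tautology.


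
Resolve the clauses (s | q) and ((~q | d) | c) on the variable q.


The clauses contain complementary literals q and ~q.
Resolution eliminates this pair and disjoins the remaining literals (merging duplicates).

((s | d) | c)


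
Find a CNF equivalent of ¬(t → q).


Step 1: Rewrite t → q as ¬t ∨ q.
Step 2: Negate: ¬(¬t ∨ q) = t ∧ ¬q (De Morgan + double negation).

t ∧ (¬q)


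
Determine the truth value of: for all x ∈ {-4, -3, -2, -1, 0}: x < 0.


Evaluate the predicate on each element: -4:T, -3:T, -2:T, -1:T, 0:F.
Counterexample x = 0 fails the predicate.

F


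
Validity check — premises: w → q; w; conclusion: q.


This matches the form of modus ponens: the conclusion follows in every model of the premises.

Valid.


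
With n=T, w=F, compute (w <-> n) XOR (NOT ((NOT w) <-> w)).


Substitute n=T, w=F:
w <-> n = F <-> T = F
NOT w = T
(NOT w) <-> w = T <-> F = F
NOT ((NOT w) <-> w) = T
(w <-> n) XOR (NOT ((NOT w) <-> w)) = F XOR T = T

T


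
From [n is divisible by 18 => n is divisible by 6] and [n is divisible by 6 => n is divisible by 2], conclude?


Hypothetical syllogism: from (P → Q) and (Q → R), infer (P → R).
Chain the two implications through the shared middle term 'n is divisible by 6'.

n is divisible by 18 => n is divisible by 2


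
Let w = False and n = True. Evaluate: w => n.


Implication is false only when antecedent is true and consequent is false.
Substitute: w=False, n=True.
False => True evaluates to True.

True


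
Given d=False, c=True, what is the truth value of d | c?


Disjunction is false only when both operands are false.
Substitute: d=False, c=True.
False | True evaluates to True.

True


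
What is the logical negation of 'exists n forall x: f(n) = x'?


Negation flips each quantifier (∀↔∃) and negates the inner predicate.
¬(exists n forall x: φ) = forall n exists x: ¬φ.

forall n exists x: ~(f(n) = x)


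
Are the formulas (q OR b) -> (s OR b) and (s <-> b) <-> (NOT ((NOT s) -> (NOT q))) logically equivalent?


Compare truth tables:
b | q | s | φ | ψ
-----------------
F | F | F | T | F
T | F | F | T | T
F | T | F | F | T
T | T | F | T | F
F | F | T | T | T
T | F | T | T | F
F | T | T | T | T
T | T | T | T | F
They differ at row 1 (b=F, q=F, s=F): φ=T but ψ=F.

No, they are not logically equivalent.


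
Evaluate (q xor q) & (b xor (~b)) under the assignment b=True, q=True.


Substitute b=True, q=True:
q xor q = True xor True = False
~b = False
b xor (~b) = True xor False = True
(q xor q) & (b xor (~b)) = False & True = False

False


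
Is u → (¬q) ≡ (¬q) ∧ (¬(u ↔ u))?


Compare truth tables:
q | u | φ | ψ
-------------
F | F | T | F
T | F | T | F
F | T | T | F
T | T | F | F
They differ at row 1 (q=F, u=F): φ=T but ψ=F.

No, they are not logically equivalent.


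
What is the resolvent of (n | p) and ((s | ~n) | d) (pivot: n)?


The clauses contain complementary literals n and ~n.
Resolution eliminates this pair and disjoins the remaining literals (merging duplicates).

((p | d) | s)


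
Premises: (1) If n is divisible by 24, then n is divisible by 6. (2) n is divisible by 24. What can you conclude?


Modus ponens: from (P → Q) and P, infer Q.
P = 'n is divisible by 24' is asserted, and P → Q holds, so Q follows.

n is divisible by 6.


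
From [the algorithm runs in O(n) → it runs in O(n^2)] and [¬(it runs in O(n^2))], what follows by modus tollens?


Modus tollens: from (P → Q) and ¬Q, infer ¬P.
Q = 'it runs in O(n^2)' is denied; since P → Q, P must also fail.

Not (the algorithm runs in O(n)).


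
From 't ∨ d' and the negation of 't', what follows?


Disjunctive syllogism: from (P ∨ Q) and ¬P, infer Q.
One disjunct, 't', is ruled out; the other must hold.

d


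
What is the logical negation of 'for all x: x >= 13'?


¬(for all x: φ) = there exists x: ¬φ, and ¬(there exists x: φ) = for all x: ¬φ.
Apply to the universal statement.

there exists x: NOT(x >= 13)


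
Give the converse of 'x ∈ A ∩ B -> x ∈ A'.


The converse of (P → Q) is (Q → P). It is not in general equivalent to the original.
Here P = 'x ∈ A ∩ B' and Q = 'x ∈ A'.

If x ∈ A, then x ∈ A ∩ B.


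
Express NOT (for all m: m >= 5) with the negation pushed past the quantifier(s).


¬(for all x: φ) = there exists x: ¬φ, and ¬(there exists x: φ) = for all x: ¬φ.
Apply to the universal statement.

there exists m: NOT(m >= 5)


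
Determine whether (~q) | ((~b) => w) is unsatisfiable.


Truth table over {b, q, w}:
b | q | w | φ
-------------
False | False | False | True
True | False | False | True
False | True | False | False
True | True | False | True
False | False | True | True
True | False | True | True
False | True | True | True
True | True | True | True
Satisfying assignment at row 1: b=False, q=False, w=False gives True.

No, it is not a contradiction.


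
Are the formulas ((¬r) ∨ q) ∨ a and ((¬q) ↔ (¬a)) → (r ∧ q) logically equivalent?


Compare truth tables:
a | q | r | φ | ψ
-----------------
F | F | F | T | F
T | F | F | T | T
F | T | F | T | T
T | T | F | T | F
F | F | T | F | F
T | F | T | T | T
F | T | T | T | T
T | T | T | T | T
They differ at row 1 (a=F, q=F, r=F): φ=T but ψ=F.

No, they are not logically equivalent.


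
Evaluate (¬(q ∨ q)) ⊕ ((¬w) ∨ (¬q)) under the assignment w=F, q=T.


Substitute w=F, q=T:
q ∨ q = T ∨ T = T
¬(q ∨ q) = F
¬w = T
¬q = F
(¬w) ∨ (¬q) = T ∨ F = T
(¬(q ∨ q)) ⊕ ((¬w) ∨ (¬q)) = F ⊕ T = T

T


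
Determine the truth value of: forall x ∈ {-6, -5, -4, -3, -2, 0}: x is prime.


Evaluate the predicate on each element: -6:False, -5:False, -4:False, -3:False, -2:False, 0:False.
Counterexample x = -6 fails the predicate.

False


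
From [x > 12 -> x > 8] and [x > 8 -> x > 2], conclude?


Hypothetical syllogism: from (P → Q) and (Q → R), infer (P → R).
Chain the two implications through the shared middle term 'x > 8'.

x > 12 -> x > 2


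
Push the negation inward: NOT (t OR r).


De Morgan: the negation of a disjunction is the conjunction of the negations.
Distribute NOT across OR, flipping it to AND, and negate each literal.

(NOT t) AND (NOT r)


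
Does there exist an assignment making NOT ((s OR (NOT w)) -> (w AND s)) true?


Search for a satisfying assignment over {s, w}.
Try s=F, w=F: the formula evaluates to T.
A satisfying assignment exists.

Satisfiable.


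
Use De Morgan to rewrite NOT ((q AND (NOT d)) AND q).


De Morgan: the negation of a conjunction is the disjunction of the negations.
Distribute NOT across AND, flipping it to OR, and negate each literal.

((NOT q) OR d) OR (NOT q)


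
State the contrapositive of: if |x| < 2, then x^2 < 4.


The contrapositive of (P → Q) is (¬Q → ¬P); it is logically equivalent to the original.
Here P = '|x| < 2' and Q = 'x^2 < 4'.

If not (x^2 < 4), then not (|x| < 2).


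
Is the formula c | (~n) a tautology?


Build the truth table over {c, n}:
c | n | φ
---------
False | False | True
True | False | True
False | True | False
True | True | True
Counterexample at row 3: with c=False, n=True, the formula is False.

No, it is not a tautology.


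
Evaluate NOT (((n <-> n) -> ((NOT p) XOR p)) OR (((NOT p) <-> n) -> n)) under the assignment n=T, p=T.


Substitute n=T, p=T:
n <-> n = T <-> T = T
NOT p = F
(NOT p) XOR p = F XOR T = T
(n <-> n) -> ((NOT p) XOR p) = T -> T = T
NOT p = F
(NOT p) <-> n = F <-> T = F
((NOT p) <-> n) -> n = F -> T = T
((n <-> n) -> ((NOT p) XOR p)) OR (((NOT p) <-> n) -> n) = T OR T = T
NOT (((n <-> n) -> ((NOT p) XOR p)) OR (((NOT p) <-> n) -> n)) = F

F


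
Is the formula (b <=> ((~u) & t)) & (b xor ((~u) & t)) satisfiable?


Check all 8 assignments over {b, t, u}:
b | t | u | φ
-------------
False | False | False | False
True | False | False | False
False | True | False | False
True | True | False | False
False | False | True | False
True | False | True | False
False | True | True | False
True | True | True | False
No assignment makes the formula true.

Unsatisfiable.


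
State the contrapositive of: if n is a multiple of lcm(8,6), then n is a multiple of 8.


The contrapositive of (P → Q) is (¬Q → ¬P); it is logically equivalent to the original.
Here P = 'n is a multiple of lcm(8,6)' and Q = 'n is a multiple of 8'.

If not (n is a multiple of 8), then not (n is a multiple of lcm(8,6)).


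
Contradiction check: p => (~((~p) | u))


Truth table over {p, u}:
p | u | φ
---------
False | False | True
True | False | True
False | True | True
True | True | False
Satisfying assignment at row 1: p=False, u=False gives True.

No, it is not a contradiction.


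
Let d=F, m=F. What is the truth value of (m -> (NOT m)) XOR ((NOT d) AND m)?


Substitute d=F, m=F:
NOT m = T
m -> (NOT m) = F -> T = T
NOT d = T
(NOT d) AND m = T AND F = F
(m -> (NOT m)) XOR ((NOT d) AND m) = T XOR F = T

T


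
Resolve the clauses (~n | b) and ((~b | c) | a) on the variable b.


The clauses contain complementary literals b and ~b.
Resolution eliminates this pair and disjoins the remaining literals (merging duplicates).

((~n | c) | a)


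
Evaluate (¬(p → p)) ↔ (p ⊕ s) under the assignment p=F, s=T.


Substitute p=F, s=T:
p → p = F → F = T
¬(p → p) = F
p ⊕ s = F ⊕ T = T
(¬(p → p)) ↔ (p ⊕ s) = F ↔ T = F

F


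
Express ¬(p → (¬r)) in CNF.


Step 1: Rewrite p → (¬r) as ¬p ∨ (¬r).
Step 2: Negate: ¬(¬p ∨ (¬r)) = p ∧ ¬(¬r) (De Morgan + double negation).
Step 3: Eliminate any double negations (¬¬X = X).

p ∧ r


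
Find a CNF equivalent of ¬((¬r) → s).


Step 1: Rewrite (¬r) → s as ¬(¬r) ∨ s.
Step 2: Negate: ¬(¬(¬r) ∨ s) = (¬r) ∧ ¬s (De Morgan + double negation).

(¬r) ∧ (¬s)


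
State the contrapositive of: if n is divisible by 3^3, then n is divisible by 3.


The contrapositive of (P → Q) is (¬Q → ¬P); it is logically equivalent to the original.
Here P = 'n is divisible by 3^3' and Q = 'n is divisible by 3'.

If not (n is divisible by 3), then not (n is divisible by 3^3).


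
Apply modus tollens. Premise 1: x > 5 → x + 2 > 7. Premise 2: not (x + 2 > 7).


Modus tollens: from (P → Q) and ¬Q, infer ¬P.
Q = 'x + 2 > 7' is denied; since P → Q, P must also fail.

Not (x > 5).


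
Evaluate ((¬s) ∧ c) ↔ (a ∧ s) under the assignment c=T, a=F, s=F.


Substitute c=T, a=F, s=F:
¬s = T
(¬s) ∧ c = T ∧ T = T
a ∧ s = F ∧ F = F
((¬s) ∧ c) ↔ (a ∧ s) = T ↔ F = F

F


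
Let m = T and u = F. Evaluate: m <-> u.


Biconditional is true when both operands have the same truth value.
Substitute: m=T, u=F.
T <-> F evaluates to F.

F


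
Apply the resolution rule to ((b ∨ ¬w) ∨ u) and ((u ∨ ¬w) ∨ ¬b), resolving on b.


The clauses contain complementary literals b and ¬b.
Resolution eliminates this pair and disjoins the remaining literals (merging duplicates).

(¬w ∨ u)


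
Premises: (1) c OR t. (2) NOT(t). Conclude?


Disjunctive syllogism: from (P ∨ Q) and ¬P, infer Q.
One disjunct, 't', is ruled out; the other must hold.

c


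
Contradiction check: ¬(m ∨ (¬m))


Truth table over {m}:
m | φ
-----
F | F
T | F
Every row is false.

Yes, it is a contradiction.


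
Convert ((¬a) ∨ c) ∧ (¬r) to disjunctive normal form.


Step 1: Distribute ∧ over ∨: ((¬a) ∨ c) ∧ (¬r) = ((¬a) ∧ (¬r)) ∨ (c ∧ (¬r)).

((¬a) ∧ (¬r)) ∨ (c ∧ (¬r))


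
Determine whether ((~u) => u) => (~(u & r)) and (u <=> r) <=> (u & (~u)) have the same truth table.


Compare truth tables:
r | u | φ | ψ
-------------
False | False | True | False
True | False | True | True
False | True | True | True
True | True | False | False
They differ at row 1 (r=False, u=False): φ=True but ψ=False.

No, they are not logically equivalent.


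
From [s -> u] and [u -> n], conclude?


Hypothetical syllogism: from (P → Q) and (Q → R), infer (P → R).
Chain the two implications through the shared middle term 'u'.

s -> n


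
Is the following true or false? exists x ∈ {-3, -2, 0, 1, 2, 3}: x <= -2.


Evaluate the predicate on each element: -3:True, -2:True, 0:False, 1:False, 2:False, 3:False.
Witness x = -3 satisfies the predicate.

True


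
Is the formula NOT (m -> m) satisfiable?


Check all 2 assignments over {m}:
m | φ
-----
F | F
T | F
No assignment makes the formula true.

Unsatisfiable.


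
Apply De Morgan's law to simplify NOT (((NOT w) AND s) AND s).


De Morgan: the negation of a conjunction is the disjunction of the negations.
Distribute NOT across AND, flipping it to OR, and negate each literal.

(w OR (NOT s)) OR (NOT s)


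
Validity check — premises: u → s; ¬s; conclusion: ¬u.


This matches the form of modus tollens: the conclusion follows in every model of the premises.

Valid.


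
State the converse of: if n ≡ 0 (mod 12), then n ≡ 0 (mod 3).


The converse of (P → Q) is (Q → P). It is not in general equivalent to the original.
Here P = 'n ≡ 0 (mod 12)' and Q = 'n ≡ 0 (mod 3)'.

If n ≡ 0 (mod 3), then n ≡ 0 (mod 12).


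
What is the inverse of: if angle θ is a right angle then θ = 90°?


The inverse of (P → Q) is (¬P → ¬Q). It is equivalent to the converse, not to the original.
Here P = 'angle θ is a right angle' and Q = 'θ = 90°'.

If not (angle θ is a right angle), then not (θ = 90°).
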